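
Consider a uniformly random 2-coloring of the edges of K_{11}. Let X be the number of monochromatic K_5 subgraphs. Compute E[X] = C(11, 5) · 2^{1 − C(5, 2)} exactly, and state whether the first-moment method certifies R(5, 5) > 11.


E[X] = C(11, 5) · 2^{1 − 10} = 462 · 2^{−9} = 462/512.
As a reduced fraction: E[X] = 231/256 ≈ 0.9023.
Is E[X] < 1? YES.
Since E[X] < 1, there exists a 2-coloring of K_{11} with no monochromatic K_5; hence R(5, 5) > 11.

E[X] = 231/256 ≈ 0.9023; E[X] < 1, so R(5, 5) > 11.


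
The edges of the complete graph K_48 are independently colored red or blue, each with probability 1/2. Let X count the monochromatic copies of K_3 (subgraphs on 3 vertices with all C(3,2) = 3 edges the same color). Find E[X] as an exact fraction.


Let X = Σ_S X_S over the C(48, 3) = 17296 subsets S of size 3, where X_S = 1 if the K_3 on S is monochromatic.
For a fixed S, the K_3 on S has C(3, 2) = 3 edges. P[all 3 edges red] = (1/2)^3, and likewise for blue, so P[monochromatic] = 2·(1/2)^3 = 2^{1 − 3} = 1/4.
Summing: E[X] = C(48, 3) · 2^{1 − 3} = 17296 · 1/4 = 4324.
Numerically: E[X] ≈ 4324.0000.

E[X] = C(48,3)·2^(1−C(3,2)) = 4324 ≈ 4324.0000.


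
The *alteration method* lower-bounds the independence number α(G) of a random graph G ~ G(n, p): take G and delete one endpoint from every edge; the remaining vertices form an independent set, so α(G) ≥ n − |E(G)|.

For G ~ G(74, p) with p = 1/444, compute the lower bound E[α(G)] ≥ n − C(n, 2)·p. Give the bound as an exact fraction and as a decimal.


E[|E(G)|] = C(74, 2)·p = 2701 · (1/444) = 73/12.
E[α(G)] ≥ n − E[|E(G)|] = 74 − 73/12 = 815/12.
Numerically: ≈ 67.917.
(This is only a lower bound; the true E[α(G)] may be larger.)

E[α(G)] ≥ 815/12 ≈ 67.917.


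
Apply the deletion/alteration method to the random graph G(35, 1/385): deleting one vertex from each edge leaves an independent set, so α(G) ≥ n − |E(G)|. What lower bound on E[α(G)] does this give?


E[|E(G)|] = C(35, 2)·p = 595 · (1/385) = 17/11.
E[α(G)] ≥ n − E[|E(G)|] = 35 − 17/11 = 368/11.
Numerically: ≈ 33.45455.
(This is only a lower bound; the true E[α(G)] may be larger.)

E[α(G)] ≥ 368/11 ≈ 33.45455.


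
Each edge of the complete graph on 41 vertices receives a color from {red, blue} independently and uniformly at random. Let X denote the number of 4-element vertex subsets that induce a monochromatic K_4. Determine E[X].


Let X = Σ_S X_S over the C(41, 4) = 101270 subsets S of size 4, where X_S = 1 if the K_4 on S is monochromatic.
For a fixed S, the K_4 on S has C(4, 2) = 6 edges. P[all 6 edges red] = (1/2)^6, and likewise for blue, so P[monochromatic] = 2·(1/2)^6 = 2^{1 − 6} = 1/32.
By linearity: E[X] = C(41, 4) · 2^{1 − 6} = 101270 · 1/32 = 50635/16.
Numerically: E[X] ≈ 3164.688.

E[X] = C(41,4)·2^(1−C(4,2)) = 50635/16 ≈ 3164.688.


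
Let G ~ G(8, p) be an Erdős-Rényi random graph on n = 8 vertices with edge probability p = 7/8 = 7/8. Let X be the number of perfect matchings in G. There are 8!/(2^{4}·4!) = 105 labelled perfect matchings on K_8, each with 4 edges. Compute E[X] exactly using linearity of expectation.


K_8 has 8!/(2^{4}·4!) = 105 labelled perfect matchings.
For each such perfect matching H, let X_H = 1 if all 4 edges of H are present in G. Then P[X_H = 1] = p^{4} = (7/8)^{4} = 2401/4096.
Summing the indicators: E[X] = Σ_H E[X_H] = 105 · p^{4} = 105 · 2401/4096 = 252105/4096.
Numerically: E[X] ≈ 61.5.

E[X] = 105 · (7/8)^{4} = 252105/4096 ≈ 61.5.


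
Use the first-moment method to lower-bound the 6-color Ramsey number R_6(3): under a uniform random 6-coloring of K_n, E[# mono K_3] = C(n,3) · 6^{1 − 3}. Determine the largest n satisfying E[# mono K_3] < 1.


We need C(n, 3) · 6^{1 − 3} < 1, i.e. C(n, 3) < 6^{3 − 1} = 36.
Check values of n near the boundary:
  n = 6: C(6, 3) = 20; 20 < 36? YES
  n = 7: C(7, 3) = 35; 35 < 36? YES
  n = 8: C(8, 3) = 56; 56 < 36? NO
The largest n with C(n, 3) < 36 is n = 7 (where E[X] = 35/36 ≈ 0.972222). Hence R_6(3) > 7, i.e. R_6(3) ≥ 8.

Largest n = 7; hence R_6(3) > 7.


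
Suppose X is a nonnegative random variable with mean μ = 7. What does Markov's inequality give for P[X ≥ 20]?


μ = E[X] = 7, a = 20.
Markov: P[X ≥ 20] ≤ μ/a = (7)/20 = 7/20.
Numerically: ≈ 0.35000.
(Since a = 20 > μ = 7.00000, the bound 7/20 is < 1 and informative.)

P[X ≥ 20] ≤ 7/20 ≈ 0.35000.


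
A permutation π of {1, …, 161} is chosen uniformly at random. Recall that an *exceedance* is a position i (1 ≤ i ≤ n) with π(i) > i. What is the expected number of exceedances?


Write X = Σ_{i=1}^{161} X_i, where X_i = 1_{π(i) > i}.
For each fixed i, π(i) is uniform over {1, …, 161} (marginal of a uniform permutation), so P[π(i) > i] = (n − i)/n. Summing: Σ_{i=1}^{161} (n − i)/n = (0 + 1 + … + 160)/161 = 161(161 − 1)/(2·161) = (161 − 1)/2.
Hence E[X] = Σ_{i=1}^{161} (161 − i)/161 = 80 ≈ 80.00000.

E[X] = 80 = 80.00000.


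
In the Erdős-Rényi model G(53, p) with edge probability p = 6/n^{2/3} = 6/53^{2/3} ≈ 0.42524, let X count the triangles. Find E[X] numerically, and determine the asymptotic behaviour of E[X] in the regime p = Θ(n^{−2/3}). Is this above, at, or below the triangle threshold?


Number of potential triangles: C(53, 3) = 23426.
Each occurs with probability p³ ≈ (0.42524)³ ≈ 7.68956924e-02.
By linearity: E[X] = C(53, 3)·p³ ≈ 23426 · 7.68956924e-02 ≈ 1801.358491.
Since α = 2/3 < 1, p = c/n^{2/3} ≫ 1/n is above the triangle threshold p ~ 1/n. Asymptotically E[X] ~ (c³/6)·n^{3(1−α)} = (6³/6)·n^{1} → ∞; triangles are abundant w.h.p.

E[X] ≈ 1801.358491; in regime p = Θ(1/n^{2/3}) E[X] diverges (above the triangle threshold p ~ 1/n).


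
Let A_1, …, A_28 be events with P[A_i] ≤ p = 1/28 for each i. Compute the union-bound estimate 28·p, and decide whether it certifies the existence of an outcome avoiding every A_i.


Union bound: P[∪_{i=1}^{28} A_i] ≤ Σ_i P[A_i] ≤ 28·p = 28·(1/28) = 1.
Numerically: 1 ≈ 1.00000.
Is 1 < 1? NO.
Since the bound 1 is ≥ 1, the union bound is uninformative here; it does NOT by itself certify existence.

28·p = 1 ≈ 1.00000; existence NOT certified by the union bound.


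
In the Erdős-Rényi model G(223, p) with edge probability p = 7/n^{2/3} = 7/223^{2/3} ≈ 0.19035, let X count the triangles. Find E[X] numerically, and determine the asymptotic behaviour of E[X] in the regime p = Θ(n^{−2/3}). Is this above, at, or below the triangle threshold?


Number of potential triangles: C(223, 3) = 1823471.
Each occurs with probability p³ ≈ (0.19035)³ ≈ 6.8973838e-03.
By linearity: E[X] = C(223, 3)·p³ ≈ 1823471 · 6.8973838e-03 ≈ 12577.17937.
Since α = 2/3 < 1, p = c/n^{2/3} ≫ 1/n is above the triangle threshold p ~ 1/n. Asymptotically E[X] ~ (c³/6)·n^{3(1−α)} = (7³/6)·n^{1} → ∞; triangles are abundant w.h.p.

E[X] ≈ 12577.17937; in regime p = Θ(1/n^{2/3}) E[X] diverges (above the triangle threshold p ~ 1/n).


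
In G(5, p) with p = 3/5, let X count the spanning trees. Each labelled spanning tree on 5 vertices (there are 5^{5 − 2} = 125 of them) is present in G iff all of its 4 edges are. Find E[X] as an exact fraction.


K_5 has 5^{5 − 2} = 125 labelled spanning trees.
For each such spanning tree H, let X_H = 1 if all 4 edges of H are present in G. Then P[X_H = 1] = p^{4} = (3/5)^{4} = 81/625.
By linearity: E[X] = Σ_H E[X_H] = 125 · p^{4} = 125 · 81/625 = 81/5.
Numerically: E[X] ≈ 16.2.

E[X] = 125 · (3/5)^{4} = 81/5 ≈ 16.2.


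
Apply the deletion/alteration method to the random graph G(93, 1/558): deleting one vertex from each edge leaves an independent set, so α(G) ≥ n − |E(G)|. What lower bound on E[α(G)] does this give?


E[|E(G)|] = C(93, 2)·p = 4278 · (1/558) = 23/3.
E[α(G)] ≥ n − E[|E(G)|] = 93 − 23/3 = 256/3.
Numerically: ≈ 85.33333.
(This is only a lower bound; the true E[α(G)] may be larger.)

E[α(G)] ≥ 256/3 ≈ 85.33333.


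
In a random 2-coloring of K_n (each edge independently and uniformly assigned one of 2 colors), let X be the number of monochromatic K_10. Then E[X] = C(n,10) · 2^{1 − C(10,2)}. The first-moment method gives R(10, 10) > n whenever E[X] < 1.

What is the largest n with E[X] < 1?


We need C(n, 10) · 2^{1 − 45} < 1, i.e. C(n, 10) < 2^{45 − 1} = 17592186044416.
Check values of n near the boundary:
  n = 97: C(97, 10) = 12576469727536; 12576469727536 < 17592186044416? YES
  n = 98: C(98, 10) = 14005614014756; 14005614014756 < 17592186044416? YES
  n = 99: C(99, 10) = 15579278510796; 15579278510796 < 17592186044416? YES
  n = 100: C(100, 10) = 17310309456440; 17310309456440 < 17592186044416? YES
  n = 101: C(101, 10) = 19212541264840; 19212541264840 < 17592186044416? NO
The largest n with C(n, 10) < 17592186044416 is n = 100 (where E[X] = 2163788682055/2199023255552 ≈ 0.98398). Hence R(10, 10) > 100, i.e. R(10, 10) ≥ 101.

Largest n = 100; hence R(10, 10) > 100.


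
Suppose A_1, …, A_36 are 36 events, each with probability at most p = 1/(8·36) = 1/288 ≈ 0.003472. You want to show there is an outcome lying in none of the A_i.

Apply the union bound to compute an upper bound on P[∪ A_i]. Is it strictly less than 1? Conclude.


Union bound: P[∪_{i=1}^{36} A_i] ≤ Σ_i P[A_i] ≤ 36·p = 36·(1/288) = 1/8.
Numerically: 1/8 ≈ 0.125000.
Is 1/8 < 1? YES.
Since P[∪ A_i] ≤ 1/8 < 1, the complement has P[∩ A_i^c] ≥ 1 − 1/8 = 7/8 > 0, so some outcome avoids every A_i.

36·p = 1/8 ≈ 0.125000; existence CERTIFIED by the union bound.


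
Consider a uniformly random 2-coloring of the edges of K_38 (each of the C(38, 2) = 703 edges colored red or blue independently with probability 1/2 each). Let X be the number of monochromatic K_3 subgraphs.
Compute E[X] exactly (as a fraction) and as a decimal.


Let X = Σ_S X_S over the C(38, 3) = 8436 subsets S of size 3, where X_S = 1 if the K_3 on S is monochromatic.
For a fixed S, the K_3 on S has C(3, 2) = 3 edges. P[all 3 edges red] = (1/2)^3, and likewise for blue, so P[monochromatic] = 2·(1/2)^3 = 2^{1 − 3} = 1/4.
Summing: E[X] = C(38, 3) · 2^{1 − 3} = 8436 · 1/4 = 2109.
Numerically: E[X] ≈ 2109.00000.

E[X] = C(38,3)·2^(1−C(3,2)) = 2109 ≈ 2109.00000.


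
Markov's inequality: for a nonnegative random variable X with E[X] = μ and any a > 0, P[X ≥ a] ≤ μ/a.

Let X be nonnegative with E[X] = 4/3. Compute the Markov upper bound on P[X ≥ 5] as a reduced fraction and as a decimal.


μ = E[X] = 4/3, a = 5.
Markov: P[X ≥ 5] ≤ μ/a = (4/3)/5 = 4/15.
Numerically: ≈ 0.266667.
(Since a = 5 > μ = 1.333333, the bound 4/15 is < 1 and informative.)

P[X ≥ 5] ≤ 4/15 ≈ 0.266667.


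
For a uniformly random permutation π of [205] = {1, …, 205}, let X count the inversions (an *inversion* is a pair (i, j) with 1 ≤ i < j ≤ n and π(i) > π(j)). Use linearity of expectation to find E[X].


Write X = Σ X_I over the C(205, 2) = 20910 pairs i < j, with X_I the indicator of one inversion.
There are 20910 indicators.
For each fixed pair i < j, the values π(i) and π(j) are two distinct elements of {1, …, 205} in uniformly random order; by symmetry P[π(i) > π(j)] = 1/2.
By linearity: E[X] = 20910 · (1/2) = C(205, 2) · (1/2) = 20910/2 = 10455 ≈ 10455.0000.

E[X] = 10455 = 10455.0000.


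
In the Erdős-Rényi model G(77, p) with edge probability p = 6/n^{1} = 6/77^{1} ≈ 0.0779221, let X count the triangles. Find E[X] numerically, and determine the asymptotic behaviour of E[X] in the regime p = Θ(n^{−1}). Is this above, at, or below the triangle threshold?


Number of potential triangles: C(77, 3) = 73150.
Each occurs with probability p³ ≈ (0.0779221)³ ≈ 4.73131187e-04.
By linearity: E[X] = C(77, 3)·p³ ≈ 73150 · 4.73131187e-04 ≈ 34.609546.
Here α = 1, so p = 6/n is exactly at the triangle threshold p ~ 1/n. Asymptotically E[X] → c³/6 = 6³/6 = 36 ≈ 36.000000, a bounded constant. In this regime the triangle count is asymptotically Poisson(c³/6).

E[X] ≈ 34.609546; in regime p = Θ(1/n^{1}) E[X] stays bounded (at the triangle threshold p ~ 1/n).


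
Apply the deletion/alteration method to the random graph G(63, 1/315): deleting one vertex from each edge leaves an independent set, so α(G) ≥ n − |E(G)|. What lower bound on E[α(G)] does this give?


E[|E(G)|] = C(63, 2)·p = 1953 · (1/315) = 31/5.
E[α(G)] ≥ n − E[|E(G)|] = 63 − 31/5 = 284/5.
Numerically: ≈ 56.800000.
(This is only a lower bound; the true E[α(G)] may be larger.)

E[α(G)] ≥ 284/5 ≈ 56.800000.


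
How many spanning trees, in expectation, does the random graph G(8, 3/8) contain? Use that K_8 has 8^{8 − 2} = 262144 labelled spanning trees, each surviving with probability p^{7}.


K_8 has 8^{8 − 2} = 262144 labelled spanning trees.
For each such spanning tree H, let X_H = 1 if all 7 edges of H are present in G. Then P[X_H = 1] = p^{7} = (3/8)^{7} = 2187/2097152.
Summing the indicators: E[X] = Σ_H E[X_H] = 262144 · p^{7} = 262144 · 2187/2097152 = 2187/8.
Numerically: E[X] ≈ 273.375.

E[X] = 262144 · (3/8)^{7} = 2187/8 ≈ 273.375.


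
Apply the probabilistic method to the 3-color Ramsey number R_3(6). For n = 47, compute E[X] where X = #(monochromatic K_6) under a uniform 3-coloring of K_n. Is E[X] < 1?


E[X] = C(47, 6) · 3^{1 − 15} = 10737573 · 3^{−14} = 10737573/4782969.
As a reduced fraction: E[X] = 3579191/1594323 ≈ 2.245.
Is E[X] < 1? NO.
Since E[X] ≥ 1, the first-moment bound is inconclusive at n = 47; it does NOT by itself certify R_3(6) > 47.

E[X] = 3579191/1594323 ≈ 2.245; E[X] ≥ 1; first-moment method inconclusive here.


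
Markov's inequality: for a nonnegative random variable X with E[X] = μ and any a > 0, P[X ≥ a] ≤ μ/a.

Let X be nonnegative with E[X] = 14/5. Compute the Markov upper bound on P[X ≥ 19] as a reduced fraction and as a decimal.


μ = E[X] = 14/5, a = 19.
Markov: P[X ≥ 19] ≤ μ/a = (14/5)/19 = 14/95.
Numerically: ≈ 0.1474.
(Since a = 19 > μ = 2.8000, the bound 14/95 is < 1 and informative.)

P[X ≥ 19] ≤ 14/95 ≈ 0.1474.


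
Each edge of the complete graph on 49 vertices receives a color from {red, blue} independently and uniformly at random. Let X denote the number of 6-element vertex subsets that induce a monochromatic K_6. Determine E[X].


Let X = Σ_S X_S over the C(49, 6) = 13983816 subsets S of size 6, where X_S = 1 if the K_6 on S is monochromatic.
For a fixed S, the K_6 on S has C(6, 2) = 15 edges. P[all 15 edges red] = (1/2)^15, and likewise for blue, so P[monochromatic] = 2·(1/2)^15 = 2^{1 − 15} = 1/16384.
By linearity of expectation: E[X] = C(49, 6) · 2^{1 − 15} = 13983816 · 1/16384 = 1747977/2048.
Numerically: E[X] ≈ 853.504.

E[X] = C(49,6)·2^(1−C(6,2)) = 1747977/2048 ≈ 853.504.


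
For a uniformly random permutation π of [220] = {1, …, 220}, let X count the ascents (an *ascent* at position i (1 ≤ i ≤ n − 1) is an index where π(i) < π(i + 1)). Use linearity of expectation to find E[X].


Write X = Σ X_I over i = 1, …, 219, with X_I the indicator of one ascent.
There are 219 indicators.
For each fixed i, the pair (π(i), π(i+1)) is a uniformly random ordered pair of distinct values from {1, …, 220}; by symmetry P[π(i) < π(i+1)] = 1/2.
By linearity: E[X] = 219 · (1/2) = (220 − 1) · (1/2) = 219/2 ≈ 109.500000.

E[X] = 219/2 = 109.500000.


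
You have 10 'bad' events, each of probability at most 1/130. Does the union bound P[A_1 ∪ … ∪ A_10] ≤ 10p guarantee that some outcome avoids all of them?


Union bound: P[∪_{i=1}^{10} A_i] ≤ Σ_i P[A_i] ≤ 10·p = 10·(1/130) = 1/13.
Numerically: 1/13 ≈ 0.07692.
Is 1/13 < 1? YES.
Since P[∪ A_i] ≤ 1/13 < 1, the complement has P[∩ A_i^c] ≥ 1 − 1/13 = 12/13 > 0, so some outcome avoids every A_i.

10·p = 1/13 ≈ 0.07692; existence CERTIFIED by the union bound.


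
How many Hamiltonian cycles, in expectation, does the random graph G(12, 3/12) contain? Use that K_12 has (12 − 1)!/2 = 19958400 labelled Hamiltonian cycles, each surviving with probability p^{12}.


K_12 has (12 − 1)!/2 = 19958400 labelled Hamiltonian cycles.
For each such Hamiltonian cycle H, let X_H = 1 if all 12 edges of H are present in G. Then P[X_H = 1] = p^{12} = (1/4)^{12} = 1/16777216.
Summing the indicators: E[X] = Σ_H E[X_H] = 19958400 · p^{12} = 19958400 · 1/16777216 = 155925/131072.
Numerically: E[X] ≈ 1.19.

E[X] = 19958400 · (1/4)^{12} = 155925/131072 ≈ 1.19.


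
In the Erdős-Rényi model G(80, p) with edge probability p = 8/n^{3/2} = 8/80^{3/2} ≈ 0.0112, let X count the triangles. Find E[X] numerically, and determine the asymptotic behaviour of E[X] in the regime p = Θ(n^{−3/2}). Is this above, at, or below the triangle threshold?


Number of potential triangles: C(80, 3) = 82160.
Each occurs with probability p³ ≈ (0.0112)³ ≈ 1.39754e-06.
By linearity: E[X] = C(80, 3)·p³ ≈ 82160 · 1.39754e-06 ≈ 0.115.
Since α = 3/2 > 1, p = c/n^{3/2} = o(1/n) is below the triangle threshold p ~ 1/n. Asymptotically E[X] ~ (c³/6)·n^{3(1−α)} = (8³/6)·n^{-1.5} → 0, so by Markov's inequality G has no triangles w.h.p.

E[X] ≈ 0.115; in regime p = Θ(1/n^{3/2}) E[X] tends to 0 (below the triangle threshold p ~ 1/n).


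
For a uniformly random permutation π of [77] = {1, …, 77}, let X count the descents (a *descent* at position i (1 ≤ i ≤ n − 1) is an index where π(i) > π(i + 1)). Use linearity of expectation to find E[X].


Write X = Σ X_I over i = 1, …, 76, with X_I the indicator of one descent.
There are 76 indicators.
For each fixed i, the pair (π(i), π(i+1)) is a uniformly random ordered pair of distinct values from {1, …, 77}; by symmetry P[π(i) > π(i+1)] = 1/2.
By linearity: E[X] = 76 · (1/2) = (77 − 1) · (1/2) = 38 ≈ 38.0000.

E[X] = 38 = 38.0000.


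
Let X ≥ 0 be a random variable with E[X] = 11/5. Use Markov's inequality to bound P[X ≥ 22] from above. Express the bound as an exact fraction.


μ = E[X] = 11/5, a = 22.
Markov: P[X ≥ 22] ≤ μ/a = (11/5)/22 = 1/10.
Numerically: ≈ 0.10000.
(Since a = 22 > μ = 2.20000, the bound 1/10 is < 1 and informative.)

P[X ≥ 22] ≤ 1/10 ≈ 0.10000.


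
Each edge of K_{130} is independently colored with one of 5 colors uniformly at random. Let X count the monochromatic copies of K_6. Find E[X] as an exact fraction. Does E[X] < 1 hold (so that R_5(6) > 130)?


E[X] = C(130, 6) · 5^{1 − 15} = 5963412000 · 5^{−14} = 5963412000/6103515625.
As a reduced fraction: E[X] = 47707296/48828125 ≈ 0.977.
Is E[X] < 1? YES.
Since E[X] < 1, there exists a 5-coloring of K_{130} with no monochromatic K_6; hence R_5(6) > 130.

E[X] = 47707296/48828125 ≈ 0.977; E[X] < 1, so R_5(6) > 130.


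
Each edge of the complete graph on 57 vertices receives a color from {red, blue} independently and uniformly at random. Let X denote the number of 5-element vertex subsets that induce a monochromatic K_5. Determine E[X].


Let X = Σ_S X_S over the C(57, 5) = 4187106 subsets S of size 5, where X_S = 1 if the K_5 on S is monochromatic.
For a fixed S, the K_5 on S has C(5, 2) = 10 edges. P[all 10 edges red] = (1/2)^10, and likewise for blue, so P[monochromatic] = 2·(1/2)^10 = 2^{1 − 10} = 1/512.
By linearity of expectation: E[X] = C(57, 5) · 2^{1 − 10} = 4187106 · 1/512 = 2093553/256.
Numerically: E[X] ≈ 8177.9414.

E[X] = C(57,5)·2^(1−C(5,2)) = 2093553/256 ≈ 8177.9414.


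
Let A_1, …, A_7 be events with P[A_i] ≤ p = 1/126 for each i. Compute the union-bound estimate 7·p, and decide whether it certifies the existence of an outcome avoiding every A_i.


Union bound: P[∪_{i=1}^{7} A_i] ≤ Σ_i P[A_i] ≤ 7·p = 7·(1/126) = 1/18.
Numerically: 1/18 ≈ 0.0555556.
Is 1/18 < 1? YES.
Since P[∪ A_i] ≤ 1/18 < 1, the complement has P[∩ A_i^c] ≥ 1 − 1/18 = 17/18 > 0, so some outcome avoids every A_i.

7·p = 1/18 ≈ 0.0555556; existence CERTIFIED by the union bound.


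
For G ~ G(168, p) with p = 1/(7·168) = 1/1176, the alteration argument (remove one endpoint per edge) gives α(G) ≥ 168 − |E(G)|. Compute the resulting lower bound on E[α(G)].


E[|E(G)|] = C(168, 2)·p = 14028 · (1/1176) = 167/14.
E[α(G)] ≥ n − E[|E(G)|] = 168 − 167/14 = 2185/14.
Numerically: ≈ 156.0714.
(This is only a lower bound; the true E[α(G)] may be larger.)

E[α(G)] ≥ 2185/14 ≈ 156.0714.


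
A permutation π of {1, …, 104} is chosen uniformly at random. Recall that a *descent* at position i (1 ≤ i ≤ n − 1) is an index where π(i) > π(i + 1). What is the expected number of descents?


Write X = Σ X_I over i = 1, …, 103, with X_I the indicator of one descent.
There are 103 indicators.
For each fixed i, the pair (π(i), π(i+1)) is a uniformly random ordered pair of distinct values from {1, …, 104}; by symmetry P[π(i) > π(i+1)] = 1/2.
By linearity: E[X] = 103 · (1/2) = (104 − 1) · (1/2) = 103/2 ≈ 51.5000.

E[X] = 103/2 = 51.5000.


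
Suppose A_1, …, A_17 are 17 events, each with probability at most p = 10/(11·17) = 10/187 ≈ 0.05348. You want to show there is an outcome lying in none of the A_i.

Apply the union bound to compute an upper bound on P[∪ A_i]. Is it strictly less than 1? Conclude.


Union bound: P[∪_{i=1}^{17} A_i] ≤ Σ_i P[A_i] ≤ 17·p = 17·(10/187) = 10/11.
Numerically: 10/11 ≈ 0.90909.
Is 10/11 < 1? YES.
Since P[∪ A_i] ≤ 10/11 < 1, the complement has P[∩ A_i^c] ≥ 1 − 10/11 = 1/11 > 0, so some outcome avoids every A_i.

17·p = 10/11 ≈ 0.90909; existence CERTIFIED by the union bound.


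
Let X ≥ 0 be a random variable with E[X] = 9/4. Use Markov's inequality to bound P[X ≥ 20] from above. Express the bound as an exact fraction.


μ = E[X] = 9/4, a = 20.
Markov: P[X ≥ 20] ≤ μ/a = (9/4)/20 = 9/80.
Numerically: ≈ 0.1125.
(Since a = 20 > μ = 2.2500, the bound 9/80 is < 1 and informative.)

P[X ≥ 20] ≤ 9/80 ≈ 0.1125.


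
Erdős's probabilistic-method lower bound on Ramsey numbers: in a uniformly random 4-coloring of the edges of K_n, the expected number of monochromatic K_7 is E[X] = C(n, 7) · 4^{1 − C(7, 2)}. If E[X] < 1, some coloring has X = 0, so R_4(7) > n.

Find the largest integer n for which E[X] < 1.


We need C(n, 7) · 4^{1 − 21} < 1, i.e. C(n, 7) < 4^{21 − 1} = 1099511627776.
Check values of n near the boundary:
  n = 176: C(176, 7) = 919790691600; 919790691600 < 1099511627776? YES
  n = 177: C(177, 7) = 957664425960; 957664425960 < 1099511627776? YES
  n = 178: C(178, 7) = 996867063280; 996867063280 < 1099511627776? YES
  n = 179: C(179, 7) = 1037437234460; 1037437234460 < 1099511627776? YES
  n = 180: C(180, 7) = 1079414463600; 1079414463600 < 1099511627776? YES
  n = 181: C(181, 7) = 1122839183400; 1122839183400 < 1099511627776? NO
  n = 182: C(182, 7) = 1167752750736; 1167752750736 < 1099511627776? NO
  n = 183: C(183, 7) = 1214197462413; 1214197462413 < 1099511627776? NO
The largest n with C(n, 7) < 1099511627776 is n = 180 (where E[X] = 67463403975/68719476736 ≈ 0.981722). Hence R_4(7) > 180, i.e. R_4(7) ≥ 181.

Largest n = 180; hence R_4(7) > 180.


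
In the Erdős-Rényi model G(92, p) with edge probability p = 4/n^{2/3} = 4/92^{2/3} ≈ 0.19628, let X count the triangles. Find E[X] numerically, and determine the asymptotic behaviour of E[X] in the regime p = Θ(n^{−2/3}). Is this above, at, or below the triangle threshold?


Number of potential triangles: C(92, 3) = 125580.
Each occurs with probability p³ ≈ (0.19628)³ ≈ 7.5614367e-03.
By linearity: E[X] = C(92, 3)·p³ ≈ 125580 · 7.5614367e-03 ≈ 949.56522.
Since α = 2/3 < 1, p = c/n^{2/3} ≫ 1/n is above the triangle threshold p ~ 1/n. Asymptotically E[X] ~ (c³/6)·n^{3(1−α)} = (4³/6)·n^{1} → ∞; triangles are abundant w.h.p.

E[X] ≈ 949.56522; in regime p = Θ(1/n^{2/3}) E[X] diverges (above the triangle threshold p ~ 1/n).


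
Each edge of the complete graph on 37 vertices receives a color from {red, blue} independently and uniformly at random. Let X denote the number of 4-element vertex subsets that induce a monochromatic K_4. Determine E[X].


Let X = Σ_S X_S over the C(37, 4) = 66045 subsets S of size 4, where X_S = 1 if the K_4 on S is monochromatic.
For a fixed S, the K_4 on S has C(4, 2) = 6 edges. P[all 6 edges red] = (1/2)^6, and likewise for blue, so P[monochromatic] = 2·(1/2)^6 = 2^{1 − 6} = 1/32.
By linearity of expectation: E[X] = C(37, 4) · 2^{1 − 6} = 66045 · 1/32 = 66045/32.
Numerically: E[X] ≈ 2063.906250.

E[X] = C(37,4)·2^(1−C(4,2)) = 66045/32 ≈ 2063.906250.


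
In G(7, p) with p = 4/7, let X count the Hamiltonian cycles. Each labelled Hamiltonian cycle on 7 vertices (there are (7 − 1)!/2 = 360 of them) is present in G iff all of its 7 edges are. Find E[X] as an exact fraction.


K_7 has (7 − 1)!/2 = 360 labelled Hamiltonian cycles.
For each such Hamiltonian cycle H, let X_H = 1 if all 7 edges of H are present in G. Then P[X_H = 1] = p^{7} = (4/7)^{7} = 16384/823543.
By linearity: E[X] = Σ_H E[X_H] = 360 · p^{7} = 360 · 16384/823543 = 5898240/823543.
Numerically: E[X] ≈ 7.162.

E[X] = 360 · (4/7)^{7} = 5898240/823543 ≈ 7.162.


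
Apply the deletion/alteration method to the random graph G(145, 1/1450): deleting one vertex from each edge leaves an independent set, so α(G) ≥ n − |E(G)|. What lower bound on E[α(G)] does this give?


E[|E(G)|] = C(145, 2)·p = 10440 · (1/1450) = 36/5.
E[α(G)] ≥ n − E[|E(G)|] = 145 − 36/5 = 689/5.
Numerically: ≈ 137.8000.
(This is only a lower bound; the true E[α(G)] may be larger.)

E[α(G)] ≥ 689/5 ≈ 137.8000.


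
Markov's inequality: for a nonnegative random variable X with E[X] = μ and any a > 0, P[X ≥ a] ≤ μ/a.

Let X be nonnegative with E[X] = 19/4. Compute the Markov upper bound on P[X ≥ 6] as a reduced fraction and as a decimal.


μ = E[X] = 19/4, a = 6.
Markov: P[X ≥ 6] ≤ μ/a = (19/4)/6 = 19/24.
Numerically: ≈ 0.791667.
(Since a = 6 > μ = 4.750000, the bound 19/24 is < 1 and informative.)

P[X ≥ 6] ≤ 19/24 ≈ 0.791667.


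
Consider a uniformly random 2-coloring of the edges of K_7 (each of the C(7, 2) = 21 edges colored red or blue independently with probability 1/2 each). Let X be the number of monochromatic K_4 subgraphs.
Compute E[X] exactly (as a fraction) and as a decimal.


Let X = Σ_S X_S over the C(7, 4) = 35 subsets S of size 4, where X_S = 1 if the K_4 on S is monochromatic.
For a fixed S, the K_4 on S has C(4, 2) = 6 edges. P[all 6 edges red] = (1/2)^6, and likewise for blue, so P[monochromatic] = 2·(1/2)^6 = 2^{1 − 6} = 1/32.
By linearity of expectation: E[X] = C(7, 4) · 2^{1 − 6} = 35 · 1/32 = 35/32.
Numerically: E[X] ≈ 1.0938.

E[X] = C(7,4)·2^(1−C(4,2)) = 35/32 ≈ 1.0938.


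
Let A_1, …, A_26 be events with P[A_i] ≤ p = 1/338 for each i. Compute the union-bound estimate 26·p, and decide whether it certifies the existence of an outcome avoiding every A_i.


Union bound: P[∪_{i=1}^{26} A_i] ≤ Σ_i P[A_i] ≤ 26·p = 26·(1/338) = 1/13.
Numerically: 1/13 ≈ 0.076923.
Is 1/13 < 1? YES.
Since P[∪ A_i] ≤ 1/13 < 1, the complement has P[∩ A_i^c] ≥ 1 − 1/13 = 12/13 > 0, so some outcome avoids every A_i.

26·p = 1/13 ≈ 0.076923; existence CERTIFIED by the union bound.


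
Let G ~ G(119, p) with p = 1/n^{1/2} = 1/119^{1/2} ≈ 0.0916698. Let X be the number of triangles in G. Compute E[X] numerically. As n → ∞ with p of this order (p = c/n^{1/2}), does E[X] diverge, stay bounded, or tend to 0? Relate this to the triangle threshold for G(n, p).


Number of potential triangles: C(119, 3) = 273819.
Each occurs with probability p³ ≈ (0.0916698)³ ≈ 7.70334871e-04.
By linearity: E[X] = C(119, 3)·p³ ≈ 273819 · 7.70334871e-04 ≈ 210.932324.
Since α = 1/2 < 1, p = c/n^{1/2} ≫ 1/n is above the triangle threshold p ~ 1/n. Asymptotically E[X] ~ (c³/6)·n^{3(1−α)} = (1³/6)·n^{1.5} → ∞; triangles are abundant w.h.p.

E[X] ≈ 210.932324; in regime p = Θ(1/n^{1/2}) E[X] diverges (above the triangle threshold p ~ 1/n).


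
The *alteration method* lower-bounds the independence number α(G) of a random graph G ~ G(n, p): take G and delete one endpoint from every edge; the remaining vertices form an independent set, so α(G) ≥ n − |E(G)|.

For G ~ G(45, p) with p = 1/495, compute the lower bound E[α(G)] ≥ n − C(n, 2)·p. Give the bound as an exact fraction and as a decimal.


E[|E(G)|] = C(45, 2)·p = 990 · (1/495) = 2.
E[α(G)] ≥ n − E[|E(G)|] = 45 − 2 = 43.
Numerically: ≈ 43.0000.
(This is only a lower bound; the true E[α(G)] may be larger.)

E[α(G)] ≥ 43 ≈ 43.0000.


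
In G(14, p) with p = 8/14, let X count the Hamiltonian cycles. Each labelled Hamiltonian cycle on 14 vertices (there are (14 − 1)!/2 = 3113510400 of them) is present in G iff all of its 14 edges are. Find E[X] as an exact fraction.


K_14 has (14 − 1)!/2 = 3113510400 labelled Hamiltonian cycles.
For each such Hamiltonian cycle H, let X_H = 1 if all 14 edges of H are present in G. Then P[X_H = 1] = p^{14} = (4/7)^{14} = 268435456/678223072849.
By linearity: E[X] = Σ_H E[X_H] = 3113510400 · p^{14} = 3113510400 · 268435456/678223072849 = 119396654854963200/96889010407.
Numerically: E[X] ≈ 1.2323e+06.

E[X] = 3113510400 · (4/7)^{14} = 119396654854963200/96889010407 ≈ 1.2323e+06.


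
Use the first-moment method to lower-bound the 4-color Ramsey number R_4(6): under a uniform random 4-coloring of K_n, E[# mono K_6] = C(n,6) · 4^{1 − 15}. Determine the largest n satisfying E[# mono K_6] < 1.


We need C(n, 6) · 4^{1 − 15} < 1, i.e. C(n, 6) < 4^{15 − 1} = 268435456.
Check values of n near the boundary:
  n = 75: C(75, 6) = 201359550; 201359550 < 268435456? YES
  n = 76: C(76, 6) = 218618940; 218618940 < 268435456? YES
  n = 77: C(77, 6) = 237093780; 237093780 < 268435456? YES
  n = 78: C(78, 6) = 256851595; 256851595 < 268435456? YES
  n = 79: C(79, 6) = 277962685; 277962685 < 268435456? NO
  n = 80: C(80, 6) = 300500200; 300500200 < 268435456? NO
  n = 81: C(81, 6) = 324540216; 324540216 < 268435456? NO
The largest n with C(n, 6) < 268435456 is n = 78 (where E[X] = 256851595/268435456 ≈ 0.95685). Hence R_4(6) > 78, i.e. R_4(6) ≥ 79.

Largest n = 78; hence R_4(6) > 78.


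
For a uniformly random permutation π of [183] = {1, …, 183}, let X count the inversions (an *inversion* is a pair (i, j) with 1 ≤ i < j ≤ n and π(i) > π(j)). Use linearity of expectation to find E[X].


Write X = Σ X_I over the C(183, 2) = 16653 pairs i < j, with X_I the indicator of one inversion.
There are 16653 indicators.
For each fixed pair i < j, the values π(i) and π(j) are two distinct elements of {1, …, 183} in uniformly random order; by symmetry P[π(i) > π(j)] = 1/2.
By linearity: E[X] = 16653 · (1/2) = C(183, 2) · (1/2) = 16653/2 = 16653/2 ≈ 8326.50000.

E[X] = 16653/2 = 8326.50000.


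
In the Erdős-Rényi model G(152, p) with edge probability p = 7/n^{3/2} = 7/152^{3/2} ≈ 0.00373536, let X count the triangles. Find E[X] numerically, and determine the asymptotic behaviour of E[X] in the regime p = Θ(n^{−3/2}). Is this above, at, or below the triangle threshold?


Number of potential triangles: C(152, 3) = 573800.
Each occurs with probability p³ ≈ (0.00373536)³ ≈ 5.21192280e-08.
By linearity: E[X] = C(152, 3)·p³ ≈ 573800 · 5.21192280e-08 ≈ 0.029906.
Since α = 3/2 > 1, p = c/n^{3/2} = o(1/n) is below the triangle threshold p ~ 1/n. Asymptotically E[X] ~ (c³/6)·n^{3(1−α)} = (7³/6)·n^{-1.5} → 0, so by Markov's inequality G has no triangles w.h.p.

E[X] ≈ 0.029906; in regime p = Θ(1/n^{3/2}) E[X] tends to 0 (below the triangle threshold p ~ 1/n).


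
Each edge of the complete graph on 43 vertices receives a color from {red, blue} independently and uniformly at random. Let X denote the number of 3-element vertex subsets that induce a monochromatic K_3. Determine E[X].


Let X = Σ_S X_S over the C(43, 3) = 12341 subsets S of size 3, where X_S = 1 if the K_3 on S is monochromatic.
For a fixed S, the K_3 on S has C(3, 2) = 3 edges. P[all 3 edges red] = (1/2)^3, and likewise for blue, so P[monochromatic] = 2·(1/2)^3 = 2^{1 − 3} = 1/4.
By linearity: E[X] = C(43, 3) · 2^{1 − 3} = 12341 · 1/4 = 12341/4.
Numerically: E[X] ≈ 3085.250000.

E[X] = C(43,3)·2^(1−C(3,2)) = 12341/4 ≈ 3085.250000.


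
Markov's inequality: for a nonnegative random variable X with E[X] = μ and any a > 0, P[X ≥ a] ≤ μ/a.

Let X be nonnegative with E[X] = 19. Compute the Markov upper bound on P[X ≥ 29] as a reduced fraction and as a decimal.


μ = E[X] = 19, a = 29.
Markov: P[X ≥ 29] ≤ μ/a = (19)/29 = 19/29.
Numerically: ≈ 0.655172.
(Since a = 29 > μ = 19.000000, the bound 19/29 is < 1 and informative.)

P[X ≥ 29] ≤ 19/29 ≈ 0.655172.


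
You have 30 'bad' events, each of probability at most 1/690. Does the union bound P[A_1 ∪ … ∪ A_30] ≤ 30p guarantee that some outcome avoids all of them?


Union bound: P[∪_{i=1}^{30} A_i] ≤ Σ_i P[A_i] ≤ 30·p = 30·(1/690) = 1/23.
Numerically: 1/23 ≈ 0.0435.
Is 1/23 < 1? YES.
Since P[∪ A_i] ≤ 1/23 < 1, the complement has P[∩ A_i^c] ≥ 1 − 1/23 = 22/23 > 0, so some outcome avoids every A_i.

30·p = 1/23 ≈ 0.0435; existence CERTIFIED by the union bound.


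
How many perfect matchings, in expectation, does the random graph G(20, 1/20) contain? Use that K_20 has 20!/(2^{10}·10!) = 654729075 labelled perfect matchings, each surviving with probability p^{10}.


K_20 has 20!/(2^{10}·10!) = 654729075 labelled perfect matchings.
For each such perfect matching H, let X_H = 1 if all 10 edges of H are present in G. Then P[X_H = 1] = p^{10} = (1/20)^{10} = 1/10240000000000.
By linearity of expectation: E[X] = Σ_H E[X_H] = 654729075 · p^{10} = 654729075 · 1/10240000000000 = 26189163/409600000000.
Numerically: E[X] ≈ 6.39384e-05.

E[X] = 654729075 · (1/20)^{10} = 26189163/409600000000 ≈ 6.39384e-05.


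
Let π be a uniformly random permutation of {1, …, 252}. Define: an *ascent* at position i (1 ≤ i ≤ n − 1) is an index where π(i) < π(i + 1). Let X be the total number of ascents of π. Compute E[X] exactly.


Write X = Σ X_I over i = 1, …, 251, with X_I the indicator of one ascent.
There are 251 indicators.
For each fixed i, the pair (π(i), π(i+1)) is a uniformly random ordered pair of distinct values from {1, …, 252}; by symmetry P[π(i) < π(i+1)] = 1/2.
By linearity: E[X] = 251 · (1/2) = (252 − 1) · (1/2) = 251/2 ≈ 125.50000.

E[X] = 251/2 = 125.50000.


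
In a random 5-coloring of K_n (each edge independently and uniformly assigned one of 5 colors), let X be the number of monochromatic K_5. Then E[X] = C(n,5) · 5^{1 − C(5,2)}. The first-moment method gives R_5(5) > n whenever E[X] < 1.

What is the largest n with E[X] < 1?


We need C(n, 5) · 5^{1 − 10} < 1, i.e. C(n, 5) < 5^{10 − 1} = 1953125.
Check values of n near the boundary:
  n = 47: C(47, 5) = 1533939; 1533939 < 1953125? YES
  n = 48: C(48, 5) = 1712304; 1712304 < 1953125? YES
  n = 49: C(49, 5) = 1906884; 1906884 < 1953125? YES
  n = 50: C(50, 5) = 2118760; 2118760 < 1953125? NO
  n = 51: C(51, 5) = 2349060; 2349060 < 1953125? NO
The largest n with C(n, 5) < 1953125 is n = 49 (where E[X] = 1906884/1953125 ≈ 0.9763246). Hence R_5(5) > 49, i.e. R_5(5) ≥ 50.

Largest n = 49; hence R_5(5) > 49.


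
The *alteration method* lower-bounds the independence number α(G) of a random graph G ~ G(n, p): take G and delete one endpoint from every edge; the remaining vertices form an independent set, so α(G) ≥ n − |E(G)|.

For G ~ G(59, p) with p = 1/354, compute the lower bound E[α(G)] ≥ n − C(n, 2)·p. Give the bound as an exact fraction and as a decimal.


E[|E(G)|] = C(59, 2)·p = 1711 · (1/354) = 29/6.
E[α(G)] ≥ n − E[|E(G)|] = 59 − 29/6 = 325/6.
Numerically: ≈ 54.16667.
(This is only a lower bound; the true E[α(G)] may be larger.)

E[α(G)] ≥ 325/6 ≈ 54.16667.


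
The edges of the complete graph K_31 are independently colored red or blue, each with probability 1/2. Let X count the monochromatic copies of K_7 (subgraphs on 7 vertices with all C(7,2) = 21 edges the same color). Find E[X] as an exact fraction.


Let X = Σ_S X_S over the C(31, 7) = 2629575 subsets S of size 7, where X_S = 1 if the K_7 on S is monochromatic.
For a fixed S, the K_7 on S has C(7, 2) = 21 edges. P[all 21 edges red] = (1/2)^21, and likewise for blue, so P[monochromatic] = 2·(1/2)^21 = 2^{1 − 21} = 1/1048576.
By linearity of expectation: E[X] = C(31, 7) · 2^{1 − 21} = 2629575 · 1/1048576 = 2629575/1048576.
Numerically: E[X] ≈ 2.50776.

E[X] = C(31,7)·2^(1−C(7,2)) = 2629575/1048576 ≈ 2.50776.


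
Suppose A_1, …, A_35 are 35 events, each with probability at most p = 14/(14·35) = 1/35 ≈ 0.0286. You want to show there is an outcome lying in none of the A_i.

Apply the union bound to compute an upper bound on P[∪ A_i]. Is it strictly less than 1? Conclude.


Union bound: P[∪_{i=1}^{35} A_i] ≤ Σ_i P[A_i] ≤ 35·p = 35·(1/35) = 1.
Numerically: 1 ≈ 1.0000.
Is 1 < 1? NO.
Since the bound 1 is ≥ 1, the union bound is uninformative here; it does NOT by itself certify existence.

35·p = 1 ≈ 1.0000; existence NOT certified by the union bound.


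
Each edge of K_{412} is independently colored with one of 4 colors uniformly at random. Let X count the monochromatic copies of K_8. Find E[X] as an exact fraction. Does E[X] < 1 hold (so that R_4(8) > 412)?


E[X] = C(412, 8) · 4^{1 − 28} = 19229204065337145 · 4^{−27} = 19229204065337145/18014398509481984.
As a reduced fraction: E[X] = 19229204065337145/18014398509481984 ≈ 1.067.
Is E[X] < 1? NO.
Since E[X] ≥ 1, the first-moment bound is inconclusive at n = 412; it does NOT by itself certify R_4(8) > 412.

E[X] = 19229204065337145/18014398509481984 ≈ 1.067; E[X] ≥ 1; first-moment method inconclusive here.


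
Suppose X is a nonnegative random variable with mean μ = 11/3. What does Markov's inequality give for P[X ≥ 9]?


μ = E[X] = 11/3, a = 9.
Markov: P[X ≥ 9] ≤ μ/a = (11/3)/9 = 11/27.
Numerically: ≈ 0.407407.
(Since a = 9 > μ = 3.666667, the bound 11/27 is < 1 and informative.)

P[X ≥ 9] ≤ 11/27 ≈ 0.407407.


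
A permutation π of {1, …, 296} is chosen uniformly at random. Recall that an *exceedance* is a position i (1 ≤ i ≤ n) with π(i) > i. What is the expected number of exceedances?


Write X = Σ_{i=1}^{296} X_i, where X_i = 1_{π(i) > i}.
For each fixed i, π(i) is uniform over {1, …, 296} (marginal of a uniform permutation), so P[π(i) > i] = (n − i)/n. Summing: Σ_{i=1}^{296} (n − i)/n = (0 + 1 + … + 295)/296 = 296(296 − 1)/(2·296) = (296 − 1)/2.
Hence E[X] = Σ_{i=1}^{296} (296 − i)/296 = 295/2 ≈ 147.50000.

E[X] = 295/2 = 147.50000.


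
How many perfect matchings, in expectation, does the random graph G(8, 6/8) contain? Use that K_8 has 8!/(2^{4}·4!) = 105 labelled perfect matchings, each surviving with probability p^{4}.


K_8 has 8!/(2^{4}·4!) = 105 labelled perfect matchings.
For each such perfect matching H, let X_H = 1 if all 4 edges of H are present in G. Then P[X_H = 1] = p^{4} = (3/4)^{4} = 81/256.
By linearity: E[X] = Σ_H E[X_H] = 105 · p^{4} = 105 · 81/256 = 8505/256.
Numerically: E[X] ≈ 33.22.

E[X] = 105 · (3/4)^{4} = 8505/256 ≈ 33.22.


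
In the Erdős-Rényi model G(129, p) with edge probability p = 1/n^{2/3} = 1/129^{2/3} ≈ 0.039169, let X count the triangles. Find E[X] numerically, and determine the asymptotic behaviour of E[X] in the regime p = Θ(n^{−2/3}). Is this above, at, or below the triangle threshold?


Number of potential triangles: C(129, 3) = 349504.
Each occurs with probability p³ ≈ (0.039169)³ ≈ 6.0092543e-05.
By linearity: E[X] = C(129, 3)·p³ ≈ 349504 · 6.0092543e-05 ≈ 21.00258.
Since α = 2/3 < 1, p = c/n^{2/3} ≫ 1/n is above the triangle threshold p ~ 1/n. Asymptotically E[X] ~ (c³/6)·n^{3(1−α)} = (1³/6)·n^{1} → ∞; triangles are abundant w.h.p.

E[X] ≈ 21.00258; in regime p = Θ(1/n^{2/3}) E[X] diverges (above the triangle threshold p ~ 1/n).
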